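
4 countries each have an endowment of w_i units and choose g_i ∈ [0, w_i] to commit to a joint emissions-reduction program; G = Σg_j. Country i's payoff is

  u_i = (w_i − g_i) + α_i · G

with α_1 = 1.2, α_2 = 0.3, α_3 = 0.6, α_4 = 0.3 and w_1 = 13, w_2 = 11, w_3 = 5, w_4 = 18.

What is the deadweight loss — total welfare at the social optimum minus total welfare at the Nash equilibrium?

47.6

∂u_i/∂g_i = α_i − 1, so country i contributes w_i if α_i > 1, else 0.
α_i > 1 for i ∈ {1}; NE contributions (13, 0, 0, 0), G = 13.
W^NE = Σw_i − G^NE + (Σα_i)·G^NE = 47 + 1.4·13 = 65.2.
Planner: ∂(Σu_j)/∂g_i = Σα_j − 1 = 1.4 > 0, so everyone contributes w_i; G^SO = 47, W^SO = 47 + 1.4·47 = 112.8.
Deadweight loss = 47.6.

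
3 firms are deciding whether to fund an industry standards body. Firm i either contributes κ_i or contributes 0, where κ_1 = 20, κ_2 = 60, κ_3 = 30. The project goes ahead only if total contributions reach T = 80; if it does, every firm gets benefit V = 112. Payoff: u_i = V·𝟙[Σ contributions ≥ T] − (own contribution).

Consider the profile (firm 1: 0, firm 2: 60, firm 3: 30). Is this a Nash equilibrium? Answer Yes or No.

Yes

Total = 90 ≥ 80: provided.
Firm 1 (pledges 0, payoff 112): pledging 20 → total 110, payoff 92. No gain.
Firm 2 (pledges 60, payoff 52): dropping to 0 → total 30, payoff 0. No gain.
Firm 3 (pledges 30, payoff 82): dropping to 0 → total 60, payoff 0. No gain.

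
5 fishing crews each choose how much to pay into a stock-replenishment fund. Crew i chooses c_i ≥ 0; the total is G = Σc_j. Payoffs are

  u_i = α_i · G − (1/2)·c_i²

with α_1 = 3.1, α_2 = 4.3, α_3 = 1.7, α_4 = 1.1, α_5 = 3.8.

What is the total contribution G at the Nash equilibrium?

Crew i's FOC: ∂u_i/∂c_i = α_i − c_i = 0, so c_i* = α_i.
NE contributions = (3.1, 4.3, 1.7, 1.1, 3.8); G = 14.

14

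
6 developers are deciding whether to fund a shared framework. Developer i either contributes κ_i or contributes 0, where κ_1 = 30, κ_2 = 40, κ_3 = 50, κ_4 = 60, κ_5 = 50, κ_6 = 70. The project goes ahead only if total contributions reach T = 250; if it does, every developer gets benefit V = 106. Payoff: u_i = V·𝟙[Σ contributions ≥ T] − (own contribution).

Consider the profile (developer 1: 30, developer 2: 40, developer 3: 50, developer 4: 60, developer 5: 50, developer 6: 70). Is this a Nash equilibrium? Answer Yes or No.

No

Total = 300 ≥ 250: provided.
Developer 1 (pledges 30, payoff 76): dropping to 0 → total 270, payoff 106. Profitable deviation.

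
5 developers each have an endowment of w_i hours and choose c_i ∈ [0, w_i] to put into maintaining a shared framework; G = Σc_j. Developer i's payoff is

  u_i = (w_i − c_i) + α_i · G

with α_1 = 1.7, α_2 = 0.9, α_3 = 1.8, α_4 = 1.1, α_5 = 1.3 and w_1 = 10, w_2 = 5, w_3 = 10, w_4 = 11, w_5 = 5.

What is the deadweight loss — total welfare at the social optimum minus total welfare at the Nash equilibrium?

29

∂u_i/∂c_i = α_i − 1, so developer i contributes w_i if α_i > 1, else 0.
α_i > 1 for i ∈ {1, 3, 4, 5}; NE contributions (10, 0, 10, 11, 5), G = 36.
W^NE = Σw_i − G^NE + (Σα_i)·G^NE = 41 + 5.8·36 = 249.8.
Planner: ∂(Σu_j)/∂c_i = Σα_j − 1 = 5.8 > 0, so everyone contributes w_i; G^SO = 41, W^SO = 41 + 5.8·41 = 278.8.
Deadweight loss = 29.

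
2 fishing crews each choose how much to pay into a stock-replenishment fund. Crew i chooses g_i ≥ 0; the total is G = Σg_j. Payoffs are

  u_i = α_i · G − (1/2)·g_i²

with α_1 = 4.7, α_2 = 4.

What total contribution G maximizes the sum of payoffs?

Planner FOC: ∂(Σu_j)/∂g_i = (Σα_j) − g_i = 0, so g_i^SO = Σα_j = 8.7 for every i; G^SO = 17.4.

17.4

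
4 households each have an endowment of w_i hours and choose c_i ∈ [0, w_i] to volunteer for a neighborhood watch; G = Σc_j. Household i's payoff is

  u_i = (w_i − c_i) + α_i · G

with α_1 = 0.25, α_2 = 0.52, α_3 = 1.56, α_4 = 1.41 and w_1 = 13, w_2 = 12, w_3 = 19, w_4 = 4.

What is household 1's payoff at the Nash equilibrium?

18.75

∂u_i/∂c_i = α_i − 1, so household i contributes w_i if α_i > 1, else 0.
α_i > 1 for i ∈ {3, 4}; NE contributions (0, 0, 19, 4), G = 23.
u_1 = (13 − 0) + 0.25·23 = 18.75.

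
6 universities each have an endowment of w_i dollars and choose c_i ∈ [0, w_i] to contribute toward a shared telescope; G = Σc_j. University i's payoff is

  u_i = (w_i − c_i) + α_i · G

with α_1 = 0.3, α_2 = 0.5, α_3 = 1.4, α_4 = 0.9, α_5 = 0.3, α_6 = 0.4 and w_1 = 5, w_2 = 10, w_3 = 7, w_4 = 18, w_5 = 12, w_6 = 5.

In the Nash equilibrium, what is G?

∂u_i/∂c_i = α_i − 1, so university i contributes w_i if α_i > 1, else 0.
α_i > 1 for i ∈ {3}; NE contributions (0, 0, 7, 0, 0, 0), G = 7.

7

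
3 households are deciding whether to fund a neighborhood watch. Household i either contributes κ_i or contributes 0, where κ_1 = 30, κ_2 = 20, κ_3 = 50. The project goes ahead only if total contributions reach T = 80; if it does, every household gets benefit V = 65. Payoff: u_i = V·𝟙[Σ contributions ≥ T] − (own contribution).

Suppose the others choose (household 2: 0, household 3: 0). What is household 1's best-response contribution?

0

Others' total = 0. Even contributing 30 gives 30 < 80: no benefit either way.
Best response: 0.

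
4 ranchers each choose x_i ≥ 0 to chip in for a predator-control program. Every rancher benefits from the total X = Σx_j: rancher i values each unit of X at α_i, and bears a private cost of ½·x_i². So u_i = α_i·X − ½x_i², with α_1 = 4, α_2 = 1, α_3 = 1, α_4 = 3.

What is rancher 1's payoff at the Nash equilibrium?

Rancher i's FOC: ∂u_i/∂x_i = α_i − x_i = 0, so x_i* = α_i.
NE contributions = (4, 1, 1, 3); X = 9.
u_1 = α_1·X − ½·(x_1)² = 4·9 − ½·4² = 28.

28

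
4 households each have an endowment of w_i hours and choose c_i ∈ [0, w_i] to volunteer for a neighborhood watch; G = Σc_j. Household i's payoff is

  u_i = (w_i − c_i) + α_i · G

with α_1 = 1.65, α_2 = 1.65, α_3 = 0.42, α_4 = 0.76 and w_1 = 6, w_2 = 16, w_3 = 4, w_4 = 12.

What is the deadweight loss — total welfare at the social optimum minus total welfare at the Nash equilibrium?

55.68

∂u_i/∂c_i = α_i − 1, so household i contributes w_i if α_i > 1, else 0.
α_i > 1 for i ∈ {1, 2}; NE contributions (6, 16, 0, 0), G = 22.
W^NE = Σw_i − G^NE + (Σα_i)·G^NE = 38 + 3.48·22 = 114.56.
Planner: ∂(Σu_j)/∂c_i = Σα_j − 1 = 3.48 > 0, so everyone contributes w_i; G^SO = 38, W^SO = 38 + 3.48·38 = 170.24.
Deadweight loss = 55.68.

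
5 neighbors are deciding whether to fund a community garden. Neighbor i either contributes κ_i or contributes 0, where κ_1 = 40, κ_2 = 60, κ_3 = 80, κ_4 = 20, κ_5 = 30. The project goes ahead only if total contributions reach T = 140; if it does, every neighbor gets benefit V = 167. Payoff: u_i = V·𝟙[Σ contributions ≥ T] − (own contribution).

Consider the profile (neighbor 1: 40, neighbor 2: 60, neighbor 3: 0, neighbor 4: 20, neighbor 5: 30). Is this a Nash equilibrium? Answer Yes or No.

Yes

Total = 150 ≥ 140: provided.
Neighbor 1 (pledges 40, payoff 127): dropping to 0 → total 110, payoff 0. No gain.
Neighbor 2 (pledges 60, payoff 107): dropping to 0 → total 90, payoff 0. No gain.
Neighbor 3 (pledges 0, payoff 167): pledging 80 → total 230, payoff 87. No gain.
Neighbor 4 (pledges 20, payoff 147): dropping to 0 → total 130, payoff 0. No gain.
Neighbor 5 (pledges 30, payoff 137): dropping to 0 → total 120, payoff 0. No gain.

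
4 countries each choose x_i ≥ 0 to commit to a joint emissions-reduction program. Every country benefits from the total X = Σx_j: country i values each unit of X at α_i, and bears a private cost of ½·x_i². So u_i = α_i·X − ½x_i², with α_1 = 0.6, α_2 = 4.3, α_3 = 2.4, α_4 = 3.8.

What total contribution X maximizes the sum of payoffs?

Planner FOC: ∂(Σu_j)/∂x_i = (Σα_j) − x_i = 0, so x_i^SO = Σα_j = 11.1 for every i; X^SO = 44.4.

44.4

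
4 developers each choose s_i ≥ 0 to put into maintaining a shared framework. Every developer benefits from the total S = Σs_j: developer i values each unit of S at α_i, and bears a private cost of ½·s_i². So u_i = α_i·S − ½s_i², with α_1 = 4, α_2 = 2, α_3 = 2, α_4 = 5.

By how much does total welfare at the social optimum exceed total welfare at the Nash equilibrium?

Developer i's FOC: ∂u_i/∂s_i = α_i − s_i = 0, so s_i* = α_i.
NE contributions = (4, 2, 2, 5); S = 13.
W^NE = (Σα)·S − ½Σα_i² = 13² − ½·49 = 144.5.
Planner sets s_i = Σα_j = 13 for every i, so S^SO = 4·13 = 52.
W^SO = (Σα)·S^SO − ½·4·(Σα)² = (4/2)·13² = 338.
Deadweight loss = W^SO − W^NE = 193.5.

193.5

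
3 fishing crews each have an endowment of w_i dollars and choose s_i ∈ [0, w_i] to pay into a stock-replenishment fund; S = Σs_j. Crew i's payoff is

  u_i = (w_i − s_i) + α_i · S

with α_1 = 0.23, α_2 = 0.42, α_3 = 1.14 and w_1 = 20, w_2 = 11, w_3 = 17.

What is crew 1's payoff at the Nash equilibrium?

∂u_i/∂s_i = α_i − 1, so crew i contributes w_i if α_i > 1, else 0.
α_i > 1 for i ∈ {3}; NE contributions (0, 0, 17), S = 17.
u_1 = (20 − 0) + 0.23·17 = 23.91.

23.91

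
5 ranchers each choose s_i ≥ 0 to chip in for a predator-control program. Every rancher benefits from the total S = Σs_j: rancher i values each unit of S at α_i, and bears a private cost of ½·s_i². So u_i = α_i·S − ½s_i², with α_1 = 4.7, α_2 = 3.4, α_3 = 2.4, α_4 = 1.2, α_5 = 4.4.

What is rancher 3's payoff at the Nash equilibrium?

35.76

Rancher i's FOC: ∂u_i/∂s_i = α_i − s_i = 0, so s_i* = α_i.
NE contributions = (4.7, 3.4, 2.4, 1.2, 4.4); S = 16.1.
u_3 = α_3·S − ½·(s_3)² = 2.4·16.1 − ½·2.4² = 35.76.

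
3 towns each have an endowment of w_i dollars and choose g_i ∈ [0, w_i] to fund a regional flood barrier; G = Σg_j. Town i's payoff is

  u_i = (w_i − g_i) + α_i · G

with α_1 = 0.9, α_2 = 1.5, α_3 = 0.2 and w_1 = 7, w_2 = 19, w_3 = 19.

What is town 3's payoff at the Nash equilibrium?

22.8

∂u_i/∂g_i = α_i − 1, so town i contributes w_i if α_i > 1, else 0.
α_i > 1 for i ∈ {2}; NE contributions (0, 19, 0), G = 19.
u_3 = (19 − 0) + 0.2·19 = 22.8.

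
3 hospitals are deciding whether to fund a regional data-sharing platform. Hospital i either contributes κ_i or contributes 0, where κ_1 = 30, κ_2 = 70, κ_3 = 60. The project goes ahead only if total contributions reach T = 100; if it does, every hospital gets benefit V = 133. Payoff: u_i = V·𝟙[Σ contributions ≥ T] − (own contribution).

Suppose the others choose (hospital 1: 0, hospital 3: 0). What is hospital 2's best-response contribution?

0

Others' total = 0. Even contributing 70 gives 70 < 100: no benefit either way.
Best response: 0.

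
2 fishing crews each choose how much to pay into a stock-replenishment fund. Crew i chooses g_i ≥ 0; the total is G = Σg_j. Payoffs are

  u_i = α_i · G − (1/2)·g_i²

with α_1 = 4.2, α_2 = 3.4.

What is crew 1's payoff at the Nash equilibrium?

23.1

Crew i's FOC: ∂u_i/∂g_i = α_i − g_i = 0, so g_i* = α_i.
NE contributions = (4.2, 3.4); G = 7.6.
u_1 = α_1·G − ½·(g_1)² = 4.2·7.6 − ½·4.2² = 23.1.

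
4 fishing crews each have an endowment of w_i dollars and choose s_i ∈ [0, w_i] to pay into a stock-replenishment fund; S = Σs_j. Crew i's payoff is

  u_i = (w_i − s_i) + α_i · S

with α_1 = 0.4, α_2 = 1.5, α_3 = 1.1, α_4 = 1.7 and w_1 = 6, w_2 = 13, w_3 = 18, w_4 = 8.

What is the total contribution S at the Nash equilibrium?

39

∂u_i/∂s_i = α_i − 1, so crew i contributes w_i if α_i > 1, else 0.
α_i > 1 for i ∈ {2, 3, 4}; NE contributions (0, 13, 18, 8), S = 39.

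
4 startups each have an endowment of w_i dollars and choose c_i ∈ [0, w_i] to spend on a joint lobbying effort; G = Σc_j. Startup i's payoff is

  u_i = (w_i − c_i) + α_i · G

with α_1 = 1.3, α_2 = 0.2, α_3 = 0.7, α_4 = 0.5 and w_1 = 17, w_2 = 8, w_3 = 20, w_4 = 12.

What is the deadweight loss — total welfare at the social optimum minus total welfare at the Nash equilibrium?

68

∂u_i/∂c_i = α_i − 1, so startup i contributes w_i if α_i > 1, else 0.
α_i > 1 for i ∈ {1}; NE contributions (17, 0, 0, 0), G = 17.
W^NE = Σw_i − G^NE + (Σα_i)·G^NE = 57 + 1.7·17 = 85.9.
Planner: ∂(Σu_j)/∂c_i = Σα_j − 1 = 1.7 > 0, so everyone contributes w_i; G^SO = 57, W^SO = 57 + 1.7·57 = 153.9.
Deadweight loss = 68.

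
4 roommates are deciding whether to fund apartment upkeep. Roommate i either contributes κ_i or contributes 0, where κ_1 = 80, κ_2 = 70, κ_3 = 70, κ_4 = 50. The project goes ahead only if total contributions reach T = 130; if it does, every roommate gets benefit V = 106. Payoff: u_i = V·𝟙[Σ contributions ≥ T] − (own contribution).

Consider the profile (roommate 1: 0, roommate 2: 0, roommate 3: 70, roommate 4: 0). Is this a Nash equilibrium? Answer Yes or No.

No

Total = 70 < 130: not provided.
Roommate 1 (pledges 0, payoff 0): pledging 80 → total 150, payoff 26. Profitable deviation.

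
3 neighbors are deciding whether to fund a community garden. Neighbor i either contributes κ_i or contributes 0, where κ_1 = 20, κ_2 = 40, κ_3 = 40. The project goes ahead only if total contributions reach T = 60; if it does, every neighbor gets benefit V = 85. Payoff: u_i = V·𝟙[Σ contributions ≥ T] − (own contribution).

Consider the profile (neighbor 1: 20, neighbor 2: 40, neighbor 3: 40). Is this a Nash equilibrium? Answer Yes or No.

Total = 100 ≥ 60: provided.
Neighbor 1 (pledges 20, payoff 65): dropping to 0 → total 80, payoff 85. Profitable deviation.

No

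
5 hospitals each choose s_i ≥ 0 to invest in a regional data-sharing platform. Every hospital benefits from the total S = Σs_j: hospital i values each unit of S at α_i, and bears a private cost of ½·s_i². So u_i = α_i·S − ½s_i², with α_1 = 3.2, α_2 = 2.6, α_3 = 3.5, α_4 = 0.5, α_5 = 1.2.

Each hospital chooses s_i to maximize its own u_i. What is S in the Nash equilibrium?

11

Hospital i's FOC: ∂u_i/∂s_i = α_i − s_i = 0, so s_i* = α_i.
NE contributions = (3.2, 2.6, 3.5, 0.5, 1.2); S = 11.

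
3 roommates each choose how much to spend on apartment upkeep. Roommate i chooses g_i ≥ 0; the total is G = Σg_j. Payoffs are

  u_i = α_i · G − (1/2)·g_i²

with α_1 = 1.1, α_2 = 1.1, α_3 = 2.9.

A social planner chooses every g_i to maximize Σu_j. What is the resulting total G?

Planner FOC: ∂(Σu_j)/∂g_i = (Σα_j) − g_i = 0, so g_i^SO = Σα_j = 5.1 for every i; G^SO = 15.3.

15.3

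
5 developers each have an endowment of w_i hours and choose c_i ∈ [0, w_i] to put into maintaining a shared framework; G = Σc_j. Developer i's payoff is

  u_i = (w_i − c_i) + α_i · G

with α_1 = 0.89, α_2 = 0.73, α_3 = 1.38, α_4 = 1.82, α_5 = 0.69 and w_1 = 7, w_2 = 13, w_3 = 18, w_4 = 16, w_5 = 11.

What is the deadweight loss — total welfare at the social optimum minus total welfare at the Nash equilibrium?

∂u_i/∂c_i = α_i − 1, so developer i contributes w_i if α_i > 1, else 0.
α_i > 1 for i ∈ {3, 4}; NE contributions (0, 0, 18, 16, 0), G = 34.
W^NE = Σw_i − G^NE + (Σα_i)·G^NE = 65 + 4.51·34 = 218.34.
Planner: ∂(Σu_j)/∂c_i = Σα_j − 1 = 4.51 > 0, so everyone contributes w_i; G^SO = 65, W^SO = 65 + 4.51·65 = 358.15.
Deadweight loss = 139.81.

139.81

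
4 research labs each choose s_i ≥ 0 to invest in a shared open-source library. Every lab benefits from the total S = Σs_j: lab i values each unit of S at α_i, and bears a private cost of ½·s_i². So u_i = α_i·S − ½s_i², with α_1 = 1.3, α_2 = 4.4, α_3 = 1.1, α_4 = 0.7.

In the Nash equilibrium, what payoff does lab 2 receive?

Lab i's FOC: ∂u_i/∂s_i = α_i − s_i = 0, so s_i* = α_i.
NE contributions = (1.3, 4.4, 1.1, 0.7); S = 7.5.
u_2 = α_2·S − ½·(s_2)² = 4.4·7.5 − ½·4.4² = 23.32.

23.32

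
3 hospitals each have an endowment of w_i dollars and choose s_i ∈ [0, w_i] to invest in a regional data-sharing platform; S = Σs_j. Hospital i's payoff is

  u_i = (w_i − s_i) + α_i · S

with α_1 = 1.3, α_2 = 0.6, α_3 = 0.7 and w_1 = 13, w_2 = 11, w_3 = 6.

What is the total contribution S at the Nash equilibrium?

∂u_i/∂s_i = α_i − 1, so hospital i contributes w_i if α_i > 1, else 0.
α_i > 1 for i ∈ {1}; NE contributions (13, 0, 0), S = 13.

13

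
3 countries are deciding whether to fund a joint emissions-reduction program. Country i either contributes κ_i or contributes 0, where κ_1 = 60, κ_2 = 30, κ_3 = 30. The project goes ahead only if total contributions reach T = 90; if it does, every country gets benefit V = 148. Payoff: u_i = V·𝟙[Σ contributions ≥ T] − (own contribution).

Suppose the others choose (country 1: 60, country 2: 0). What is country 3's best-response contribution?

30

Others' total = 60. Contributing 30 brings total to 90 ≥ 90: gain V − κ_3 = 118.
Best response: 30.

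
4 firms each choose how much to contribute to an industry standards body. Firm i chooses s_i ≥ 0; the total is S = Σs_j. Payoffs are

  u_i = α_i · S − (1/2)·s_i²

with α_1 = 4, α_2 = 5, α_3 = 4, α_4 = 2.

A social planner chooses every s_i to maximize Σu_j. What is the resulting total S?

Planner FOC: ∂(Σu_j)/∂s_i = (Σα_j) − s_i = 0, so s_i^SO = Σα_j = 15 for every i; S^SO = 60.

60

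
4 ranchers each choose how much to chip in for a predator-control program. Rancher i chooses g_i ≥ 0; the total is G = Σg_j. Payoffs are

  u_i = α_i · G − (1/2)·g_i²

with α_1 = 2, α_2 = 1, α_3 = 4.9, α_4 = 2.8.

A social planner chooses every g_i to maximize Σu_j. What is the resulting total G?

42.8

Planner FOC: ∂(Σu_j)/∂g_i = (Σα_j) − g_i = 0, so g_i^SO = Σα_j = 10.7 for every i; G^SO = 42.8.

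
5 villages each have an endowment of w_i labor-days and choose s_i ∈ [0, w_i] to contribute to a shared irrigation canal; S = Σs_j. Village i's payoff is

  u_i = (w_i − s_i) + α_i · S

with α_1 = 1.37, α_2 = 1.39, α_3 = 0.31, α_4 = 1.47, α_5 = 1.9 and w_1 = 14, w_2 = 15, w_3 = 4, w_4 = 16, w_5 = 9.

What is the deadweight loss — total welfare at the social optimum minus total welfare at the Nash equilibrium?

∂u_i/∂s_i = α_i − 1, so village i contributes w_i if α_i > 1, else 0.
α_i > 1 for i ∈ {1, 2, 4, 5}; NE contributions (14, 15, 0, 16, 9), S = 54.
W^NE = Σw_i − S^NE + (Σα_i)·S^NE = 58 + 5.44·54 = 351.76.
Planner: ∂(Σu_j)/∂s_i = Σα_j − 1 = 5.44 > 0, so everyone contributes w_i; S^SO = 58, W^SO = 58 + 5.44·58 = 373.52.
Deadweight loss = 21.76.

21.76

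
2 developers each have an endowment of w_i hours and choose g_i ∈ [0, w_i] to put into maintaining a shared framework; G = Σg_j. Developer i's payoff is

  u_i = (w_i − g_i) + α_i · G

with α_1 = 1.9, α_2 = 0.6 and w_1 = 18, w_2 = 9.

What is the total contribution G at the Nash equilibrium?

∂u_i/∂g_i = α_i − 1, so developer i contributes w_i if α_i > 1, else 0.
α_i > 1 for i ∈ {1}; NE contributions (18, 0), G = 18.

18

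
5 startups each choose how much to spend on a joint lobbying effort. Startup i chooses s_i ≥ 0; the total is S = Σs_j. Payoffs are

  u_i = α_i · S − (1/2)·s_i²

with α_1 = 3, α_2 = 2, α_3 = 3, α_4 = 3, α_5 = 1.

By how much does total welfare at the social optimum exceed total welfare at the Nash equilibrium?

Startup i's FOC: ∂u_i/∂s_i = α_i − s_i = 0, so s_i* = α_i.
NE contributions = (3, 2, 3, 3, 1); S = 12.
W^NE = (Σα)·S − ½Σα_i² = 12² − ½·32 = 128.
Planner sets s_i = Σα_j = 12 for every i, so S^SO = 5·12 = 60.
W^SO = (Σα)·S^SO − ½·5·(Σα)² = (5/2)·12² = 360.
Deadweight loss = W^SO − W^NE = 232.

232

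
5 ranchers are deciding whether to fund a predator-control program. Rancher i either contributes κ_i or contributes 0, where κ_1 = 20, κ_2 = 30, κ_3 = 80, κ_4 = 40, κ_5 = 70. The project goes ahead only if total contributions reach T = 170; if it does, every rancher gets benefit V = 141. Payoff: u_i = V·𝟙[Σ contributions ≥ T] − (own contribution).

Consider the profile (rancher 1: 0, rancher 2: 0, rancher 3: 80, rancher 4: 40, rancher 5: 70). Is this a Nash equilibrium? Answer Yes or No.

Total = 190 ≥ 170: provided.
Rancher 1 (pledges 0, payoff 141): pledging 20 → total 210, payoff 121. No gain.
Rancher 2 (pledges 0, payoff 141): pledging 30 → total 220, payoff 111. No gain.
Rancher 3 (pledges 80, payoff 61): dropping to 0 → total 110, payoff 0. No gain.
Rancher 4 (pledges 40, payoff 101): dropping to 0 → total 150, payoff 0. No gain.
Rancher 5 (pledges 70, payoff 71): dropping to 0 → total 120, payoff 0. No gain.

Yes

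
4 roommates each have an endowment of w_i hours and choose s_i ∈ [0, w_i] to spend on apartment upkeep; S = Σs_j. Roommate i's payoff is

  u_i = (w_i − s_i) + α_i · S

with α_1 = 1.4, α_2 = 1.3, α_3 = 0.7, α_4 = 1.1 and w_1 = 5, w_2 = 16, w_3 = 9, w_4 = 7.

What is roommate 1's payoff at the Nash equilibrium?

∂u_i/∂s_i = α_i − 1, so roommate i contributes w_i if α_i > 1, else 0.
α_i > 1 for i ∈ {1, 2, 4}; NE contributions (5, 16, 0, 7), S = 28.
u_1 = (5 − 5) + 1.4·28 = 39.2.

39.2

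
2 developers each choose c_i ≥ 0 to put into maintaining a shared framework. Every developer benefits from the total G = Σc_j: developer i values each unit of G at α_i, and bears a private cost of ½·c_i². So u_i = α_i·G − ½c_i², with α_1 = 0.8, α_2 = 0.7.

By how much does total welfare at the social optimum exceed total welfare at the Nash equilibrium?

Developer i's FOC: ∂u_i/∂c_i = α_i − c_i = 0, so c_i* = α_i.
NE contributions = (0.8, 0.7); G = 1.5.
W^NE = (Σα)·G − ½Σα_i² = 1.5² − ½·1.13 = 1.685.
Planner sets c_i = Σα_j = 1.5 for every i, so G^SO = 2·1.5 = 3.
W^SO = (Σα)·G^SO − ½·2·(Σα)² = (2/2)·1.5² = 2.25.
Deadweight loss = W^SO − W^NE = 0.565.

0.565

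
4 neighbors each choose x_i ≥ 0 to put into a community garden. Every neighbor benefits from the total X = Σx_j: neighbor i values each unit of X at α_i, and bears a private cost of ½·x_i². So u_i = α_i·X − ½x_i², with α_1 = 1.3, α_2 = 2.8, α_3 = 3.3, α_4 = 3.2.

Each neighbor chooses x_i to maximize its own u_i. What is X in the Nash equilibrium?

10.6

Neighbor i's FOC: ∂u_i/∂x_i = α_i − x_i = 0, so x_i* = α_i.
NE contributions = (1.3, 2.8, 3.3, 3.2); X = 10.6.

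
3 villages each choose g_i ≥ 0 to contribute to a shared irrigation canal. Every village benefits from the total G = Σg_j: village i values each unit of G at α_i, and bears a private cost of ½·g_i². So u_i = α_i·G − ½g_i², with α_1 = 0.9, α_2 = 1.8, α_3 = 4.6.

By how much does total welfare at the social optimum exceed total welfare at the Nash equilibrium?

Village i's FOC: ∂u_i/∂g_i = α_i − g_i = 0, so g_i* = α_i.
NE contributions = (0.9, 1.8, 4.6); G = 7.3.
W^NE = (Σα)·G − ½Σα_i² = 7.3² − ½·25.21 = 40.685.
Planner sets g_i = Σα_j = 7.3 for every i, so G^SO = 3·7.3 = 21.9.
W^SO = (Σα)·G^SO − ½·3·(Σα)² = (3/2)·7.3² = 79.935.
Deadweight loss = W^SO − W^NE = 39.25.

39.25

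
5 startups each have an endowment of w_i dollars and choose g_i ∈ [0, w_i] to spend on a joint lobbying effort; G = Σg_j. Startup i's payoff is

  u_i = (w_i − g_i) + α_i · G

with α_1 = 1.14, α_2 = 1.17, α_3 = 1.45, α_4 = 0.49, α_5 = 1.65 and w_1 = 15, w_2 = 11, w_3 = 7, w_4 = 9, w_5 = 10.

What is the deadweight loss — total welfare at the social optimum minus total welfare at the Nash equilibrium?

∂u_i/∂g_i = α_i − 1, so startup i contributes w_i if α_i > 1, else 0.
α_i > 1 for i ∈ {1, 2, 3, 5}; NE contributions (15, 11, 7, 0, 10), G = 43.
W^NE = Σw_i − G^NE + (Σα_i)·G^NE = 52 + 4.9·43 = 262.7.
Planner: ∂(Σu_j)/∂g_i = Σα_j − 1 = 4.9 > 0, so everyone contributes w_i; G^SO = 52, W^SO = 52 + 4.9·52 = 306.8.
Deadweight loss = 44.1.

44.1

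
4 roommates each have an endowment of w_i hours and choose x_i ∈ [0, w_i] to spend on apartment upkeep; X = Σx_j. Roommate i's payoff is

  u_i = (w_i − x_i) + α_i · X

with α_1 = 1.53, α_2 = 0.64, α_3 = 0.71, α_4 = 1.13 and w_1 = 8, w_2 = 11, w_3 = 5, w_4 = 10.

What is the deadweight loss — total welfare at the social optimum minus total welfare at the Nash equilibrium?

48.16

∂u_i/∂x_i = α_i − 1, so roommate i contributes w_i if α_i > 1, else 0.
α_i > 1 for i ∈ {1, 4}; NE contributions (8, 0, 0, 10), X = 18.
W^NE = Σw_i − X^NE + (Σα_i)·X^NE = 34 + 3.01·18 = 88.18.
Planner: ∂(Σu_j)/∂x_i = Σα_j − 1 = 3.01 > 0, so everyone contributes w_i; X^SO = 34, W^SO = 34 + 3.01·34 = 136.34.
Deadweight loss = 48.16.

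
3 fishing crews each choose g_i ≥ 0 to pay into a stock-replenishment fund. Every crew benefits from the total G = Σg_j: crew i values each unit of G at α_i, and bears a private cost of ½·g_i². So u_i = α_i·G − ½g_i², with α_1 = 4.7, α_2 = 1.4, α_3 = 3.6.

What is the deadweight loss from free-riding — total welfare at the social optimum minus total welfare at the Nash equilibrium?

65.55

Crew i's FOC: ∂u_i/∂g_i = α_i − g_i = 0, so g_i* = α_i.
NE contributions = (4.7, 1.4, 3.6); G = 9.7.
W^NE = (Σα)·G − ½Σα_i² = 9.7² − ½·37.01 = 75.585.
Planner sets g_i = Σα_j = 9.7 for every i, so G^SO = 3·9.7 = 29.1.
W^SO = (Σα)·G^SO − ½·3·(Σα)² = (3/2)·9.7² = 141.135.
Deadweight loss = W^SO − W^NE = 65.55.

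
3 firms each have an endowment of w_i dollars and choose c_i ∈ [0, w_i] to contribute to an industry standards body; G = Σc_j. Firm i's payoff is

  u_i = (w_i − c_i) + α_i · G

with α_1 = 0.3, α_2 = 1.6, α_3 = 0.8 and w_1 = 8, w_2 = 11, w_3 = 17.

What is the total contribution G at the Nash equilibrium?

11

∂u_i/∂c_i = α_i − 1, so firm i contributes w_i if α_i > 1, else 0.
α_i > 1 for i ∈ {2}; NE contributions (0, 11, 0), G = 11.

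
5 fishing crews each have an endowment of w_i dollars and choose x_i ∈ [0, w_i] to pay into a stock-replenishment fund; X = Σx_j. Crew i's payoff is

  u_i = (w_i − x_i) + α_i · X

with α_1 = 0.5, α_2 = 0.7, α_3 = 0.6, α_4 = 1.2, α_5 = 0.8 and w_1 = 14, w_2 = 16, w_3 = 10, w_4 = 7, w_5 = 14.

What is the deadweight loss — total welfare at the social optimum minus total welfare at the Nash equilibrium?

∂u_i/∂x_i = α_i − 1, so crew i contributes w_i if α_i > 1, else 0.
α_i > 1 for i ∈ {4}; NE contributions (0, 0, 0, 7, 0), X = 7.
W^NE = Σw_i − X^NE + (Σα_i)·X^NE = 61 + 2.8·7 = 80.6.
Planner: ∂(Σu_j)/∂x_i = Σα_j − 1 = 2.8 > 0, so everyone contributes w_i; X^SO = 61, W^SO = 61 + 2.8·61 = 231.8.
Deadweight loss = 151.2.

151.2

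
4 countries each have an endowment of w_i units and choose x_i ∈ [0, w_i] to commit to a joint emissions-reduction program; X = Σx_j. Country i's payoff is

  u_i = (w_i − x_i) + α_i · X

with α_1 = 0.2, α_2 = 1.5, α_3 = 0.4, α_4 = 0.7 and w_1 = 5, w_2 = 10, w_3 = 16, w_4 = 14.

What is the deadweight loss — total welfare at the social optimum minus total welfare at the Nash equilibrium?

63

∂u_i/∂x_i = α_i − 1, so country i contributes w_i if α_i > 1, else 0.
α_i > 1 for i ∈ {2}; NE contributions (0, 10, 0, 0), X = 10.
W^NE = Σw_i − X^NE + (Σα_i)·X^NE = 45 + 1.8·10 = 63.
Planner: ∂(Σu_j)/∂x_i = Σα_j − 1 = 1.8 > 0, so everyone contributes w_i; X^SO = 45, W^SO = 45 + 1.8·45 = 126.
Deadweight loss = 63.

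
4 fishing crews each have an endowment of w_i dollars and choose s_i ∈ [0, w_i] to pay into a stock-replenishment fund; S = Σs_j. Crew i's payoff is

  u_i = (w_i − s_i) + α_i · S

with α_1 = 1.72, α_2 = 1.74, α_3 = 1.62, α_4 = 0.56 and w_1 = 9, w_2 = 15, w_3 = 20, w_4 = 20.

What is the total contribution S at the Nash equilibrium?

∂u_i/∂s_i = α_i − 1, so crew i contributes w_i if α_i > 1, else 0.
α_i > 1 for i ∈ {1, 2, 3}; NE contributions (9, 15, 20, 0), S = 44.

44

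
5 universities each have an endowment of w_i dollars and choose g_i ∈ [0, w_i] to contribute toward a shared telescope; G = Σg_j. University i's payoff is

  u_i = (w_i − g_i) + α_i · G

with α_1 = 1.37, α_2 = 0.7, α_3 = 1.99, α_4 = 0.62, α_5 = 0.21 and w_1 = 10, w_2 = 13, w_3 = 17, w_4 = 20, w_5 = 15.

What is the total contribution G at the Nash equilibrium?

27

∂u_i/∂g_i = α_i − 1, so university i contributes w_i if α_i > 1, else 0.
α_i > 1 for i ∈ {1, 3}; NE contributions (10, 0, 17, 0, 0), G = 27.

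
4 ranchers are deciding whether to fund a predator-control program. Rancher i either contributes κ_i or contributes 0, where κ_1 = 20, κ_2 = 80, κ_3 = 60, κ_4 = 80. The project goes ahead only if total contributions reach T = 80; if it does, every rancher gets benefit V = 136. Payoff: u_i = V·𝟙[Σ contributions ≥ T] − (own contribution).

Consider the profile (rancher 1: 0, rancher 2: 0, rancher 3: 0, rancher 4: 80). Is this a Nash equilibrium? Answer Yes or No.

Yes

Total = 80 ≥ 80: provided.
Rancher 1 (pledges 0, payoff 136): pledging 20 → total 100, payoff 116. No gain.
Rancher 2 (pledges 0, payoff 136): pledging 80 → total 160, payoff 56. No gain.
Rancher 3 (pledges 0, payoff 136): pledging 60 → total 140, payoff 76. No gain.
Rancher 4 (pledges 80, payoff 56): dropping to 0 → total 0, payoff 0. No gain.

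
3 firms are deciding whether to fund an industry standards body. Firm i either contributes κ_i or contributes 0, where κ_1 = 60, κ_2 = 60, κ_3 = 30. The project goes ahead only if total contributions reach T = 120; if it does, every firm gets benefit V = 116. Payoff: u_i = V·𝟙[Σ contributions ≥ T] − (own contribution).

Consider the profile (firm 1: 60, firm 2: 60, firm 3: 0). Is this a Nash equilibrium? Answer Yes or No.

Total = 120 ≥ 120: provided.
Firm 1 (pledges 60, payoff 56): dropping to 0 → total 60, payoff 0. No gain.
Firm 2 (pledges 60, payoff 56): dropping to 0 → total 60, payoff 0. No gain.
Firm 3 (pledges 0, payoff 116): pledging 30 → total 150, payoff 86. No gain.

Yes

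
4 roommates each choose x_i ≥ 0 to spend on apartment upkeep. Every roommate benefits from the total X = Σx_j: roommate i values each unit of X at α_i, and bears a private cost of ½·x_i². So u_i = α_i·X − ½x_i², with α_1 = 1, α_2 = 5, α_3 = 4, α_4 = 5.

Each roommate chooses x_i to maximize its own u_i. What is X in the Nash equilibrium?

Roommate i's FOC: ∂u_i/∂x_i = α_i − x_i = 0, so x_i* = α_i.
NE contributions = (1, 5, 4, 5); X = 15.

15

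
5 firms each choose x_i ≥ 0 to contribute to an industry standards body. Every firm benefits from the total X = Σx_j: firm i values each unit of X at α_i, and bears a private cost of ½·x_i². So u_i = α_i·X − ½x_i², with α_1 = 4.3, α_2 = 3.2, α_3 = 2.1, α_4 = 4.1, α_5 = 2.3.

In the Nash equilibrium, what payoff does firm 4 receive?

Firm i's FOC: ∂u_i/∂x_i = α_i − x_i = 0, so x_i* = α_i.
NE contributions = (4.3, 3.2, 2.1, 4.1, 2.3); X = 16.
u_4 = α_4·X − ½·(x_4)² = 4.1·16 − ½·4.1² = 57.195.

57.195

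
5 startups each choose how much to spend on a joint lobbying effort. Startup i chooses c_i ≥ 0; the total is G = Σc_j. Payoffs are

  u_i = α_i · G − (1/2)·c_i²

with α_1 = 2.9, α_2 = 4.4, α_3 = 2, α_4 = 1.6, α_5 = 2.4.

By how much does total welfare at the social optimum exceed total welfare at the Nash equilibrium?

285.38

Startup i's FOC: ∂u_i/∂c_i = α_i − c_i = 0, so c_i* = α_i.
NE contributions = (2.9, 4.4, 2, 1.6, 2.4); G = 13.3.
W^NE = (Σα)·G − ½Σα_i² = 13.3² − ½·40.09 = 156.845.
Planner sets c_i = Σα_j = 13.3 for every i, so G^SO = 5·13.3 = 66.5.
W^SO = (Σα)·G^SO − ½·5·(Σα)² = (5/2)·13.3² = 442.225.
Deadweight loss = W^SO − W^NE = 285.38.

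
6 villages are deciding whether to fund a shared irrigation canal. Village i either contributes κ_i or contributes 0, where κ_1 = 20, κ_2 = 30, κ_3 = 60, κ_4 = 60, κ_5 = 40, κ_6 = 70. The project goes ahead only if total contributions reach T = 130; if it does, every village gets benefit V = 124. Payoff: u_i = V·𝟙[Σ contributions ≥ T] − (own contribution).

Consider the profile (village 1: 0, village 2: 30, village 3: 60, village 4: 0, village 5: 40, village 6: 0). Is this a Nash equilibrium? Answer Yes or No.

Total = 130 ≥ 130: provided.
Village 1 (pledges 0, payoff 124): pledging 20 → total 150, payoff 104. No gain.
Village 2 (pledges 30, payoff 94): dropping to 0 → total 100, payoff 0. No gain.
Village 3 (pledges 60, payoff 64): dropping to 0 → total 70, payoff 0. No gain.
Village 4 (pledges 0, payoff 124): pledging 60 → total 190, payoff 64. No gain.
Village 5 (pledges 40, payoff 84): dropping to 0 → total 90, payoff 0. No gain.
Village 6 (pledges 0, payoff 124): pledging 70 → total 200, payoff 54. No gain.

Yes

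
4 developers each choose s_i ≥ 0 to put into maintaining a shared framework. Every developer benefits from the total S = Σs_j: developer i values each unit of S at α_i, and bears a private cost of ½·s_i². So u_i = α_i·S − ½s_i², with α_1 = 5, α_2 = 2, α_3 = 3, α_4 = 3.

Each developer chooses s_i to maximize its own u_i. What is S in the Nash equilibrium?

Developer i's FOC: ∂u_i/∂s_i = α_i − s_i = 0, so s_i* = α_i.
NE contributions = (5, 2, 3, 3); S = 13.

13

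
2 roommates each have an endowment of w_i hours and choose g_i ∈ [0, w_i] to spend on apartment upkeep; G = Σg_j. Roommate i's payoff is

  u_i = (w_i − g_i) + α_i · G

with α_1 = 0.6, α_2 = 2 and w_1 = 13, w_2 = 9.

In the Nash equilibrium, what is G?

∂u_i/∂g_i = α_i − 1, so roommate i contributes w_i if α_i > 1, else 0.
α_i > 1 for i ∈ {2}; NE contributions (0, 9), G = 9.

9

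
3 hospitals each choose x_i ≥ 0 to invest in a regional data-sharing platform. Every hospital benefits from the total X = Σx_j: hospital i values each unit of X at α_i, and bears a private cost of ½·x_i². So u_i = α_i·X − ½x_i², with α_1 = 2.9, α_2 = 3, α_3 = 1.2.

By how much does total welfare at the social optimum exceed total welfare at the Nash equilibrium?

34.63

Hospital i's FOC: ∂u_i/∂x_i = α_i − x_i = 0, so x_i* = α_i.
NE contributions = (2.9, 3, 1.2); X = 7.1.
W^NE = (Σα)·X − ½Σα_i² = 7.1² − ½·18.85 = 40.985.
Planner sets x_i = Σα_j = 7.1 for every i, so X^SO = 3·7.1 = 21.3.
W^SO = (Σα)·X^SO − ½·3·(Σα)² = (3/2)·7.1² = 75.615.
Deadweight loss = W^SO − W^NE = 34.63.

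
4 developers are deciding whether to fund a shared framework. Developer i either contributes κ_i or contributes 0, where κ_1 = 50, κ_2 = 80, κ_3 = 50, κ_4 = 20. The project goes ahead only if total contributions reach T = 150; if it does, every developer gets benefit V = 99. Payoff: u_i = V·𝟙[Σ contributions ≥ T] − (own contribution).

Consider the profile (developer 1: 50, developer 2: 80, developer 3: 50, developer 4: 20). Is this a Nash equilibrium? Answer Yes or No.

Total = 200 ≥ 150: provided.
Developer 1 (pledges 50, payoff 49): dropping to 0 → total 150, payoff 99. Profitable deviation.

No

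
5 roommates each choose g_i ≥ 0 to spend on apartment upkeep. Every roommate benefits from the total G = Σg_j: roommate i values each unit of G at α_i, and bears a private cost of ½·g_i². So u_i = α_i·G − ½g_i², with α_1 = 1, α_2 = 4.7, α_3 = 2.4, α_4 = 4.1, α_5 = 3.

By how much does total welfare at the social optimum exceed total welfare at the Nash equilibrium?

373.89

Roommate i's FOC: ∂u_i/∂g_i = α_i − g_i = 0, so g_i* = α_i.
NE contributions = (1, 4.7, 2.4, 4.1, 3); G = 15.2.
W^NE = (Σα)·G − ½Σα_i² = 15.2² − ½·54.66 = 203.71.
Planner sets g_i = Σα_j = 15.2 for every i, so G^SO = 5·15.2 = 76.
W^SO = (Σα)·G^SO − ½·5·(Σα)² = (5/2)·15.2² = 577.6.
Deadweight loss = W^SO − W^NE = 373.89.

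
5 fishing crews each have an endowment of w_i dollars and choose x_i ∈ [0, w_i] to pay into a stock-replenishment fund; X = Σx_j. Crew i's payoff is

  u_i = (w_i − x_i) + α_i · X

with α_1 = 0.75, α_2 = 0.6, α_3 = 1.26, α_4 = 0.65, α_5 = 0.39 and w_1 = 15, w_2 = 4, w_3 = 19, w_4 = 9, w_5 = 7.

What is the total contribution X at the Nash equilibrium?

19

∂u_i/∂x_i = α_i − 1, so crew i contributes w_i if α_i > 1, else 0.
α_i > 1 for i ∈ {3}; NE contributions (0, 0, 19, 0, 0), X = 19.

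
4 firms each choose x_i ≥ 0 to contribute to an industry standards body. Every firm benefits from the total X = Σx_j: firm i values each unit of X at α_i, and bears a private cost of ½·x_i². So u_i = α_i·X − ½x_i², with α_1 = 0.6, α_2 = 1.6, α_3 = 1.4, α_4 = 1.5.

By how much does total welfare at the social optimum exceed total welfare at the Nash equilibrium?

Firm i's FOC: ∂u_i/∂x_i = α_i − x_i = 0, so x_i* = α_i.
NE contributions = (0.6, 1.6, 1.4, 1.5); X = 5.1.
W^NE = (Σα)·X − ½Σα_i² = 5.1² − ½·7.13 = 22.445.
Planner sets x_i = Σα_j = 5.1 for every i, so X^SO = 4·5.1 = 20.4.
W^SO = (Σα)·X^SO − ½·4·(Σα)² = (4/2)·5.1² = 52.02.
Deadweight loss = W^SO − W^NE = 29.575.

29.575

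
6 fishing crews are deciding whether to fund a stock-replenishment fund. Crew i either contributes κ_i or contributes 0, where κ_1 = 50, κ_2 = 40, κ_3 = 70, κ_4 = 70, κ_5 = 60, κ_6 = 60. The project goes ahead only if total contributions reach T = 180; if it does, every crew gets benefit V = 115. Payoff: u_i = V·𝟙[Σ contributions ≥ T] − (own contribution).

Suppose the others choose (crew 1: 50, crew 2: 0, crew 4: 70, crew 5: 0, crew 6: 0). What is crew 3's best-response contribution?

70

Others' total = 120. Contributing 70 brings total to 190 ≥ 180: gain V − κ_3 = 45.
Best response: 70.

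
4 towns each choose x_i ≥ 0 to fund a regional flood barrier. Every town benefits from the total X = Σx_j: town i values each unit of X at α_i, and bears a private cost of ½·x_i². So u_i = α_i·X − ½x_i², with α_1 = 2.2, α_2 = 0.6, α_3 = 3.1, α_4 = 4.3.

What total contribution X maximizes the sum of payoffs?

40.8

Planner FOC: ∂(Σu_j)/∂x_i = (Σα_j) − x_i = 0, so x_i^SO = Σα_j = 10.2 for every i; X^SO = 40.8.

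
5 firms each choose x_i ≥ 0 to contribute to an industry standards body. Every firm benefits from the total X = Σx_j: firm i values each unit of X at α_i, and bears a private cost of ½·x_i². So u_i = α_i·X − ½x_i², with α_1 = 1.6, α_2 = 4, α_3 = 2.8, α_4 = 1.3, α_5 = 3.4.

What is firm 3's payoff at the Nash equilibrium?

32.76

Firm i's FOC: ∂u_i/∂x_i = α_i − x_i = 0, so x_i* = α_i.
NE contributions = (1.6, 4, 2.8, 1.3, 3.4); X = 13.1.
u_3 = α_3·X − ½·(x_3)² = 2.8·13.1 − ½·2.8² = 32.76.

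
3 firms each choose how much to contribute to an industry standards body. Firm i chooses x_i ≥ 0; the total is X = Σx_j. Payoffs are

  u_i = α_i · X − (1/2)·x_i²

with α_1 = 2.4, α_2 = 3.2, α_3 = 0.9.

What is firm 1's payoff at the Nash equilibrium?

Firm i's FOC: ∂u_i/∂x_i = α_i − x_i = 0, so x_i* = α_i.
NE contributions = (2.4, 3.2, 0.9); X = 6.5.
u_1 = α_1·X − ½·(x_1)² = 2.4·6.5 − ½·2.4² = 12.72.

12.72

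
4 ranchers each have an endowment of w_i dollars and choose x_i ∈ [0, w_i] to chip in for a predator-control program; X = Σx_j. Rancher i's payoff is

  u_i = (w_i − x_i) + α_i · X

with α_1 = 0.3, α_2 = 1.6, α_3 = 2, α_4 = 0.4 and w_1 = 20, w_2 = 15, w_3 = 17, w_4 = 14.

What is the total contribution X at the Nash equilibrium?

32

∂u_i/∂x_i = α_i − 1, so rancher i contributes w_i if α_i > 1, else 0.
α_i > 1 for i ∈ {2, 3}; NE contributions (0, 15, 17, 0), X = 32.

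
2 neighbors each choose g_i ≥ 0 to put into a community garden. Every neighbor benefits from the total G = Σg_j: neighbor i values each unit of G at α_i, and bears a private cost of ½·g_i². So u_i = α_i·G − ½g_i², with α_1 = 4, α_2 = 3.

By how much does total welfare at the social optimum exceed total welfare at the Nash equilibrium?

Neighbor i's FOC: ∂u_i/∂g_i = α_i − g_i = 0, so g_i* = α_i.
NE contributions = (4, 3); G = 7.
W^NE = (Σα)·G − ½Σα_i² = 7² − ½·25 = 36.5.
Planner sets g_i = Σα_j = 7 for every i, so G^SO = 2·7 = 14.
W^SO = (Σα)·G^SO − ½·2·(Σα)² = (2/2)·7² = 49.
Deadweight loss = W^SO − W^NE = 12.5.

12.5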